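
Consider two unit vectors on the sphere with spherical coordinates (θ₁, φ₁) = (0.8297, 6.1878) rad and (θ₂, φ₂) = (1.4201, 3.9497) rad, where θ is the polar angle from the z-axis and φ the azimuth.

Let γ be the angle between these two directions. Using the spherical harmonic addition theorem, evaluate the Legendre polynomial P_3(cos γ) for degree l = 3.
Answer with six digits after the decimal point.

0.417832

Term-by-term m-sum for l=3 (normalisation 4π/7 = 1.795196):
  term(m=-3) = +0.061363+0.028225i   from Y*(Ω₁)=+0.160705-0.047285i, Y(Ω₂)=+0.303851+0.265035i
  term(m=-2) = -0.013177-0.054749i   from Y*(Ω₁)=+0.368683-0.071200i, Y(Ω₂)=-0.006809-0.149815i
  term(m=-1) = +0.053494-0.067897i   from Y*(Ω₁)=+0.303500-0.029038i, Y(Ω₂)=+0.195869-0.204973i
  term(m=+0) = +0.029391+0.000000i   from Y*(Ω₁)=-0.181697-0.000000i, Y(Ω₂)=-0.161758+0.000000i
  term(m=+1) = +0.053494+0.067897i   from Y*(Ω₁)=-0.303500-0.029038i, Y(Ω₂)=-0.195869-0.204973i
  term(m=+2) = -0.013177+0.054749i   from Y*(Ω₁)=+0.368683+0.071200i, Y(Ω₂)=-0.006809+0.149815i
  term(m=+3) = +0.061363-0.028225i   from Y*(Ω₁)=-0.160705-0.047285i, Y(Ω₂)=-0.303851+0.265035i
Accumulated sum +0.232750+0.000000i; after 4π/(2l+1) scaling, +0.417832+0.000000i ⇒ P_3 = 0.417832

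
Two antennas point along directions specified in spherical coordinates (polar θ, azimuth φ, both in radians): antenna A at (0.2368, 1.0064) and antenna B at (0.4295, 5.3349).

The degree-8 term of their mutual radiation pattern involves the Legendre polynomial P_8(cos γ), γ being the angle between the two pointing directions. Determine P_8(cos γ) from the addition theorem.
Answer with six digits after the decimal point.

-0.257940

Addition theorem: P_8(cos γ) = (4π/17) Σ_m Y*_{lm}(Ω₁) Y_{lm}(Ω₂), m = −8…8:
  term(m=-8) = -0.000000+0.000000i   from Y*(Ω₁)=-0.000001+0.000005i, Y(Ω₂)=+0.000123+0.000449i
  term(m=-7) = +0.000000+0.000000i   from Y*(Ω₁)=+0.000057+0.000054i, Y(Ω₂)=+0.003816+0.001414i
  term(m=-6) = +0.000012-0.000014i   from Y*(Ω₁)=+0.000802-0.000200i, Y(Ω₂)=+0.018546-0.012511i
  term(m=-5) = -0.000513-0.000187i   from Y*(Ω₁)=+0.001972-0.005958i, Y(Ω₂)=+0.002526-0.086967i
  term(m=-4) = +0.000303+0.008589i   from Y*(Ω₁)=-0.022396-0.027313i, Y(Ω₂)=-0.193473-0.147552i
  term(m=-3) = +0.062079-0.027658i   from Y*(Ω₁)=-0.144232+0.017742i, Y(Ω₂)=-0.447230+0.136747i
  term(m=-2) = -0.154409-0.149061i   from Y*(Ω₁)=-0.175828+0.371548i, Y(Ω₂)=-0.167101+0.494659i
  term(m=-1) = -0.022918+0.056739i   from Y*(Ω₁)=+0.360111+0.568814i, Y(Ω₂)=+0.052999+0.073845i
  term(m=+0) = -0.118053+0.000000i   from Y*(Ω₁)=+0.252228-0.000000i, Y(Ω₂)=-0.468042+0.000000i
  term(m=+1) = -0.022918-0.056739i   from Y*(Ω₁)=-0.360111+0.568814i, Y(Ω₂)=-0.052999+0.073845i
  term(m=+2) = -0.154409+0.149061i   from Y*(Ω₁)=-0.175828-0.371548i, Y(Ω₂)=-0.167101-0.494659i
  term(m=+3) = +0.062079+0.027658i   from Y*(Ω₁)=+0.144232+0.017742i, Y(Ω₂)=+0.447230+0.136747i
  term(m=+4) = +0.000303-0.008589i   from Y*(Ω₁)=-0.022396+0.027313i, Y(Ω₂)=-0.193473+0.147552i
  term(m=+5) = -0.000513+0.000187i   from Y*(Ω₁)=-0.001972-0.005958i, Y(Ω₂)=-0.002526-0.086967i
  term(m=+6) = +0.000012+0.000014i   from Y*(Ω₁)=+0.000802+0.000200i, Y(Ω₂)=+0.018546+0.012511i
  term(m=+7) = +0.000000-0.000000i   from Y*(Ω₁)=-0.000057+0.000054i, Y(Ω₂)=-0.003816+0.001414i
  term(m=+8) = -0.000000-0.000000i   from Y*(Ω₁)=-0.000001-0.000005i, Y(Ω₂)=+0.000123-0.000449i
Σ over m = -0.348945+0.000000i; ×(4π/17) → -0.257940+0.000000i. Real part: -0.257940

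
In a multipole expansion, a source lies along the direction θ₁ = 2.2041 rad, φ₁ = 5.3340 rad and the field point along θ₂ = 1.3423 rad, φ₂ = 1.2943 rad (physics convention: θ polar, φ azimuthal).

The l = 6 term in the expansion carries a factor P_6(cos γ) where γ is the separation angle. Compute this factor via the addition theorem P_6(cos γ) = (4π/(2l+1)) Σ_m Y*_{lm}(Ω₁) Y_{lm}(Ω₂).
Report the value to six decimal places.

0.112236

Term-by-term m-sum for l=6 (normalisation 4π/13 = 0.966644):
  m=-6: 0.11026 + 0.07352j × 0.03633 - 0.41087j = 0.03421 - 0.04263j  (running Σ = 0.03421 - 0.04263j)
  m=-5: -0.01130 - 0.33685j × 0.32642 - 0.06221j = -0.02464 - 0.10925j  (running Σ = 0.00957 - 0.15188j)
  m=-4: -0.34073 + 0.26180j × -0.06270 - 0.12504j = 0.05410 + 0.02619j  (running Σ = 0.06367 - 0.12569j)
  m=-3: 0.16477 + 0.04989j × 0.24493 - 0.22423j = 0.05154 - 0.02473j  (running Σ = 0.11521 - 0.15042j)
  m=-2: 0.08554 + 0.25172j × -0.04294 - 0.02651j = 0.00300 - 0.01308j  (running Σ = 0.11821 - 0.16350j)
  m=-1: 0.16700 - 0.23313j × 0.08803 - 0.31020j = -0.05762 - 0.07232j  (running Σ = 0.06059 - 0.23582j)
  m=0: 0.19448 + 0.00000j × -0.02611 + 0.00000j = -0.00508 + 0.00000j  (running Σ = 0.05552 - 0.23582j)
  m=1: -0.16700 - 0.23313j × -0.08803 - 0.31020j = -0.05762 + 0.07232j  (running Σ = -0.00210 - 0.16350j)
  m=2: 0.08554 - 0.25172j × -0.04294 + 0.02651j = 0.00300 + 0.01308j  (running Σ = 0.00090 - 0.15042j)
  m=3: -0.16477 + 0.04989j × -0.24493 - 0.22423j = 0.05154 + 0.02473j  (running Σ = 0.05244 - 0.12569j)
  m=4: -0.34073 - 0.26180j × -0.06270 + 0.12504j = 0.05410 - 0.02619j  (running Σ = 0.10654 - 0.15188j)
  m=5: 0.01130 - 0.33685j × -0.32642 - 0.06221j = -0.02464 + 0.10925j  (running Σ = 0.08190 - 0.04263j)
  m=6: 0.11026 - 0.07352j × 0.03633 + 0.41087j = 0.03421 + 0.04263j  (running Σ = 0.11611 - 0.00000j)
Σ over m = 0.11611 - 0.00000j; ×(4π/13) → 0.11224 - 0.00000j. Real part: 0.112236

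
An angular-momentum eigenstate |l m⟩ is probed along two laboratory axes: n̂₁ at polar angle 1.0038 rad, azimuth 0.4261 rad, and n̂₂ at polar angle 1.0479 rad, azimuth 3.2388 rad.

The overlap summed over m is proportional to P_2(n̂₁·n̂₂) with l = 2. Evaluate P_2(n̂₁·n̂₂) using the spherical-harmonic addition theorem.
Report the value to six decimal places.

-0.231086

Expand P_2 via completeness: Σ_{m} conj(Y_{2,m}) at Ω₁ times Y_{2,m} at Ω₂ —
  term(m=-2) = 0.06306 + 0.04872j   from Y*(Ω₁)=0.18094 + 0.20688j, Y(Ω₂)=0.28448 - 0.05601j
  term(m=-1) = -0.11072 - 0.03779j   from Y*(Ω₁)=0.31871 + 0.14467j, Y(Ω₂)=-0.33267 + 0.03244j
  term(m=+0) = 0.00337 + 0.00000j   from Y*(Ω₁)=-0.04244 + 0.00000j, Y(Ω₂)=-0.07942 + 0.00000j
  term(m=+1) = -0.11072 + 0.03779j   from Y*(Ω₁)=-0.31871 + 0.14467j, Y(Ω₂)=0.33267 + 0.03244j
  term(m=+2) = 0.06306 - 0.04872j   from Y*(Ω₁)=0.18094 - 0.20688j, Y(Ω₂)=0.28448 + 0.05601j
Accumulated sum -0.09195 + 0.00000j; after 4π/(2l+1) scaling, -0.23109 + 0.00000j ⇒ P_2 = -0.231086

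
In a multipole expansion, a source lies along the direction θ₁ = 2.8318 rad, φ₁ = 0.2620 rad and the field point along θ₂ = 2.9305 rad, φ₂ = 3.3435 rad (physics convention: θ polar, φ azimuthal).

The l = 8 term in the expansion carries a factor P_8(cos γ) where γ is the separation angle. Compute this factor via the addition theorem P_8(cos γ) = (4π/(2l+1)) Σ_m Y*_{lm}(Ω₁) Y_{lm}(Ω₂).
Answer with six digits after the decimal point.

Expand P_8 via completeness: Σ_{m} conj(Y_{8,m}) at Ω₁ times Y_{8,m} at Ω₂ —
  term(m=-8) = (0.000000, 0.000000)   from Y*(Ω₁)=(-0.000019, 0.000033), Y(Ω₂)=(-0.000000, -0.000002)
  term(m=-7) = (-0.000000, -0.000000)   from Y*(Ω₁)=(0.000125, -0.000464), Y(Ω₂)=(0.000006, -0.000035)
  term(m=-6) = (0.000002, 0.000001)   from Y*(Ω₁)=(-0.000005, 0.003809), Y(Ω₂)=(0.000149, -0.000398)
  term(m=-5) = (-0.000075, -0.000023)   from Y*(Ω₁)=(-0.005577, -0.020898), Y(Ω₂)=(0.001938, -0.003083)
  term(m=-4) = (0.002033, 0.000498)   from Y*(Ω₁)=(0.045078, 0.078222), Y(Ω₂)=(0.016026, -0.016755)
  term(m=-3) = (-0.028906, -0.005268)   from Y*(Ω₁)=(-0.191620, -0.191851), Y(Ω₂)=(0.089080, -0.061694)
  term(m=-2) = (0.188205, 0.022729)   from Y*(Ω₁)=(0.467150, 0.269959), Y(Ω₂)=(0.323097, -0.138058)
  term(m=-1) = (-0.367565, -0.022115)   from Y*(Ω₁)=(-0.524039, -0.140529), Y(Ω₂)=(0.664909, -0.136105)
  term(m=+0) = (-0.053008, -0.000000)   from Y*(Ω₁)=(-0.132492, -0.000000), Y(Ω₂)=(0.400088, 0.000000)
  term(m=+1) = (-0.367565, 0.022115)   from Y*(Ω₁)=(0.524039, -0.140529), Y(Ω₂)=(-0.664909, -0.136105)
  term(m=+2) = (0.188205, -0.022729)   from Y*(Ω₁)=(0.467150, -0.269959), Y(Ω₂)=(0.323097, 0.138058)
  term(m=+3) = (-0.028906, 0.005268)   from Y*(Ω₁)=(0.191620, -0.191851), Y(Ω₂)=(-0.089080, -0.061694)
  term(m=+4) = (0.002033, -0.000498)   from Y*(Ω₁)=(0.045078, -0.078222), Y(Ω₂)=(0.016026, 0.016755)
  term(m=+5) = (-0.000075, 0.000023)   from Y*(Ω₁)=(0.005577, -0.020898), Y(Ω₂)=(-0.001938, -0.003083)
  term(m=+6) = (0.000002, -0.000001)   from Y*(Ω₁)=(-0.000005, -0.003809), Y(Ω₂)=(0.000149, 0.000398)
  term(m=+7) = (-0.000000, 0.000000)   from Y*(Ω₁)=(-0.000125, -0.000464), Y(Ω₂)=(-0.000006, -0.000035)
  term(m=+8) = (0.000000, -0.000000)   from Y*(Ω₁)=(-0.000019, -0.000033), Y(Ω₂)=(-0.000000, 0.000002)
Σ over m = (-0.465622, -0.000000); ×(4π/17) → (-0.344187, -0.000000). Real part: -0.344187

-0.344187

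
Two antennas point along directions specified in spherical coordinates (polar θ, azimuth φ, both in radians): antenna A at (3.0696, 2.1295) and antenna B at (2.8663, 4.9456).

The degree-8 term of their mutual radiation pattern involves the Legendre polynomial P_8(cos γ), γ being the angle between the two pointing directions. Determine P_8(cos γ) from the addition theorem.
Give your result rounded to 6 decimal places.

Expand P_8 via completeness: Σ_{m} conj(Y_{8,m}) at Ω₁ times Y_{8,m} at Ω₂ —
  m=-8: -0.000000-0.000000i × -0.000004-0.000015i = -0.000000+0.000000i  (running Σ = -0.000000+0.000000i)
  m=-7: +0.000000-0.000000i × +0.000217-0.000013i = +0.000000-0.000000i  (running Σ = +0.000000-0.000000i)
  m=-6: +0.000001+0.000000i × -0.000334+0.001929i = -0.000000+0.000000i  (running Σ = -0.000000+0.000000i)
  m=-5: +0.000006+0.000018i × -0.011627-0.004981i = +0.000000-0.000000i  (running Σ = +0.000000-0.000000i)
  m=-4: -0.000220+0.000281i × +0.035937-0.048474i = +0.000006+0.000021i  (running Σ = +0.000006+0.000021i)
  m=-3: -0.005073-0.000536i × +0.134492+0.159794i = -0.000597-0.000883i  (running Σ = -0.000591-0.000862i)
  m=-2: -0.022731-0.046653i × -0.436374+0.219703i = +0.020169+0.015364i  (running Σ = +0.019579+0.014502i)
  m=-1: +0.179747-0.287528i × -0.144236-0.607225i = -0.200520-0.067675i  (running Σ = -0.180942-0.053173i)
  m=0: +1.057079-0.000000i × +0.039069+0.000000i = +0.041299+0.000000i  (running Σ = -0.139643-0.053173i)
  m=1: -0.179747-0.287528i × +0.144236-0.607225i = -0.200520+0.067675i  (running Σ = -0.340163+0.014502i)
  m=2: -0.022731+0.046653i × -0.436374-0.219703i = +0.020169-0.015364i  (running Σ = -0.319993-0.000862i)
  m=3: +0.005073-0.000536i × -0.134492+0.159794i = -0.000597+0.000883i  (running Σ = -0.320590+0.000021i)
  m=4: -0.000220-0.000281i × +0.035937+0.048474i = +0.000006-0.000021i  (running Σ = -0.320584-0.000000i)
  m=5: -0.000006+0.000018i × +0.011627-0.004981i = +0.000000+0.000000i  (running Σ = -0.320584+0.000000i)
  m=6: +0.000001-0.000000i × -0.000334-0.001929i = -0.000000-0.000000i  (running Σ = -0.320584-0.000000i)
  m=7: -0.000000-0.000000i × -0.000217-0.000013i = +0.000000+0.000000i  (running Σ = -0.320584+0.000000i)
  m=8: -0.000000+0.000000i × -0.000004+0.000015i = -0.000000-0.000000i  (running Σ = -0.320584+0.000000i)
Total Σ_m = -0.320584+0.000000i. Multiply by 0.739198: -0.236975+0.000000i. P_8(cos γ) = -0.236975

-0.236975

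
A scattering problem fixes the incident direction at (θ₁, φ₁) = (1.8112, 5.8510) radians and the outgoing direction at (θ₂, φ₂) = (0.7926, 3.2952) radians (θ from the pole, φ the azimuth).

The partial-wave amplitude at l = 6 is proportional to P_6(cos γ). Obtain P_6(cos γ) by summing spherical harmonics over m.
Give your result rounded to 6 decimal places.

-0.262134

Term-by-term m-sum for l=6 (normalisation 4π/13 = 0.966644):
  term(m=-6) = -0.02380 + 0.00932j   from Y*(Ω₁)=-0.34602 - 0.21142j, Y(Ω₂)=0.03810 - 0.05021j
  term(m=-5) = -0.07244 - 0.01564j   from Y*(Ω₁)=0.19162 + 0.28611j, Y(Ω₂)=-0.15481 + 0.14952j
  term(m=-4) = 0.03384 + 0.03473j   from Y*(Ω₁)=0.01880 + 0.11802j, Y(Ω₂)=0.33154 - 0.23391j
  term(m=-3) = 0.02505 + 0.13268j   from Y*(Ω₁)=0.09145 - 0.32505j, Y(Ω₂)=-0.35815 + 0.17781j
  term(m=-2) = 0.00024 - 0.00058j   from Y*(Ω₁)=0.01708 - 0.02002j, Y(Ω₂)=0.02262 - 0.00718j
  term(m=-1) = -0.09855 + 0.06538j   from Y*(Ω₁)=-0.29459 + 0.13589j, Y(Ω₂)=0.36025 - 0.05578j
  term(m=+0) = 0.00015 + 0.00000j   from Y*(Ω₁)=-0.00114 + 0.00000j, Y(Ω₂)=-0.13405 + 0.00000j
  term(m=+1) = -0.09855 - 0.06538j   from Y*(Ω₁)=0.29459 + 0.13589j, Y(Ω₂)=-0.36025 - 0.05578j
  term(m=+2) = 0.00024 + 0.00058j   from Y*(Ω₁)=0.01708 + 0.02002j, Y(Ω₂)=0.02262 + 0.00718j
  term(m=+3) = 0.02505 - 0.13268j   from Y*(Ω₁)=-0.09145 - 0.32505j, Y(Ω₂)=0.35815 + 0.17781j
  term(m=+4) = 0.03384 - 0.03473j   from Y*(Ω₁)=0.01880 - 0.11802j, Y(Ω₂)=0.33154 + 0.23391j
  term(m=+5) = -0.07244 + 0.01564j   from Y*(Ω₁)=-0.19162 + 0.28611j, Y(Ω₂)=0.15481 + 0.14952j
  term(m=+6) = -0.02380 - 0.00932j   from Y*(Ω₁)=-0.34602 + 0.21142j, Y(Ω₂)=0.03810 + 0.05021j
Accumulated sum -0.27118 + 0.00000j; after 4π/(2l+1) scaling, -0.26213 + 0.00000j ⇒ P_6 = -0.262134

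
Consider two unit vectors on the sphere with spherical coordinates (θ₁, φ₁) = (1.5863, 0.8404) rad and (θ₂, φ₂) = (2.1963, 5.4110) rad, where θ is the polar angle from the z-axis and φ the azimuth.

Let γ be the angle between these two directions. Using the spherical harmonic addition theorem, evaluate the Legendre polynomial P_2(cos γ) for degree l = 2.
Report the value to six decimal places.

-0.483315

Addition theorem: P_2(cos γ) = (4π/5) Σ_m Y*_{lm}(Ω₁) Y_{lm}(Ω₂), m = −2…2:
  m=-2: -0.042396+0.383847i × -0.043841+0.250038i = -0.094118-0.027429i  (running Σ = -0.094118-0.027429i)
  m=-1: -0.007990-0.008921i × -0.235839-0.280788i = -0.000621+0.004347i  (running Σ = -0.094738-0.023082i)
  m=0: -0.315164-0.000000i × +0.008973+0.000000i = -0.002828-0.000000i  (running Σ = -0.097566-0.023082i)
  m=1: +0.007990-0.008921i × +0.235839-0.280788i = -0.000621-0.004347i  (running Σ = -0.098187-0.027429i)
  m=2: -0.042396-0.383847i × -0.043841-0.250038i = -0.094118+0.027429i  (running Σ = -0.192305+0.000000i)
Accumulated sum -0.192305+0.000000i; after 4π/(2l+1) scaling, -0.483315+0.000000i ⇒ P_2 = -0.483315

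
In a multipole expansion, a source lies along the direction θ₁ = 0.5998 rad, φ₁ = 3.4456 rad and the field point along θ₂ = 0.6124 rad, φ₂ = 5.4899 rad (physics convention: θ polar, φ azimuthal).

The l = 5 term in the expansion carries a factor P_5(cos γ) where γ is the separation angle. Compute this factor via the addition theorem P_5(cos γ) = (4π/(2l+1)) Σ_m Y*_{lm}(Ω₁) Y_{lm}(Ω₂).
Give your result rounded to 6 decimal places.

Addition theorem: P_5(cos γ) = (4π/11) Σ_m Y*_{lm}(Ω₁) Y_{lm}(Ω₂), m = −5…5:
  m=-5: Y*=-0.001350-0.026565i  Y=-0.019770-0.021395i  product -0.000542+0.000554i
  m=-4: Y*=+0.042728+0.115344i  Y=-0.131066-0.004136i  product -0.005123-0.015294i
  m=-3: Y*=-0.195485-0.252518i  Y=-0.238992+0.227942i  product +0.104279+0.015791i
  m=-2: Y*=+0.382000+0.265860i  Y=-0.007291+0.462168i  product -0.125657+0.174610i
  m=-1: Y*=-0.208782-0.065502i  Y=+0.134421+0.136558i  product -0.019120-0.037316i
  m=+0: Y*=-0.332788-0.000000i  Y=-0.346953+0.000000i  product +0.115462+0.000000i
  m=+1: Y*=+0.208782-0.065502i  Y=-0.134421+0.136558i  product -0.019120+0.037316i
  m=+2: Y*=+0.382000-0.265860i  Y=-0.007291-0.462168i  product -0.125657-0.174610i
  m=+3: Y*=+0.195485-0.252518i  Y=+0.238992+0.227942i  product +0.104279-0.015791i
  m=+4: Y*=+0.042728-0.115344i  Y=-0.131066+0.004136i  product -0.005123+0.015294i
  m=+5: Y*=+0.001350-0.026565i  Y=+0.019770-0.021395i  product -0.000542-0.000554i
Accumulated sum +0.023136-0.000000i; after 4π/(2l+1) scaling, +0.026430-0.000000i ⇒ P_5 = 0.026430

0.026430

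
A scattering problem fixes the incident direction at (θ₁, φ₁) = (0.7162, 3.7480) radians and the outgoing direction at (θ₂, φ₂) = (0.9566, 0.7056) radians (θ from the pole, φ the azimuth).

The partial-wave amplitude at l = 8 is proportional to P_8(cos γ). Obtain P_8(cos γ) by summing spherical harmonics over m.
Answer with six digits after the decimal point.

0.181741

Summing Y*_{l m}(θ₁,φ₁)·Y_{l m}(θ₂,φ₂) over m ∈ [−8, 8]; prefactor 4π/(2·8+1) = 0.739198:
  m=-8: 0.00246 - 0.01762j × 0.08236 + 0.06111j = 0.00128 - 0.00130j  (running Σ = 0.00128 - 0.00130j)
  m=-7: 0.03685 + 0.07298j × 0.06505 + 0.28187j = -0.01817 + 0.01513j  (running Σ = -0.01690 + 0.01383j)
  m=-6: -0.19965 - 0.10825j × -0.20571 + 0.39631j = 0.08397 - 0.05685j  (running Σ = 0.06708 - 0.04302j)
  m=-5: 0.41157 - 0.04527j × -0.31360 + 0.12759j = -0.12329 + 0.06671j  (running Σ = -0.05622 + 0.02369j)
  m=-4: -0.34374 + 0.29904j × 0.06667 + 0.02203j = -0.02951 + 0.01236j  (running Σ = -0.08572 + 0.03605j)
  m=-3: 0.03815 - 0.15041j × 0.19022 + 0.31306j = 0.05434 - 0.01667j  (running Σ = -0.03138 + 0.01939j)
  m=-2: -0.10607 - 0.28355j × -0.01968 + 0.12226j = 0.03675 - 0.00739j  (running Σ = 0.00538 + 0.01200j)
  m=-1: 0.26045 + 0.18064j × 0.23898 - 0.20359j = 0.09902 - 0.00985j  (running Σ = 0.10440 + 0.00214j)
  m=0: 0.21267 + 0.00000j × 0.17429 + 0.00000j = 0.03707 + 0.00000j  (running Σ = 0.14146 + 0.00214j)
  m=1: -0.26045 + 0.18064j × -0.23898 - 0.20359j = 0.09902 + 0.00985j  (running Σ = 0.24048 + 0.01200j)
  m=2: -0.10607 + 0.28355j × -0.01968 - 0.12226j = 0.03675 + 0.00739j  (running Σ = 0.27724 + 0.01939j)
  m=3: -0.03815 - 0.15041j × -0.19022 + 0.31306j = 0.05434 + 0.01667j  (running Σ = 0.33158 + 0.03605j)
  m=4: -0.34374 - 0.29904j × 0.06667 - 0.02203j = -0.02951 - 0.01236j  (running Σ = 0.30208 + 0.02369j)
  m=5: -0.41157 - 0.04527j × 0.31360 + 0.12759j = -0.12329 - 0.06671j  (running Σ = 0.17879 - 0.04302j)
  m=6: -0.19965 + 0.10825j × -0.20571 - 0.39631j = 0.08397 + 0.05685j  (running Σ = 0.26276 + 0.01383j)
  m=7: -0.03685 + 0.07298j × -0.06505 + 0.28187j = -0.01817 - 0.01513j  (running Σ = 0.24458 - 0.00130j)
  m=8: 0.00246 + 0.01762j × 0.08236 - 0.06111j = 0.00128 + 0.00130j  (running Σ = 0.24586 + 0.00000j)
Σ over m = 0.24586 + 0.00000j; ×(4π/17) → 0.18174 + 0.00000j. Real part: 0.181741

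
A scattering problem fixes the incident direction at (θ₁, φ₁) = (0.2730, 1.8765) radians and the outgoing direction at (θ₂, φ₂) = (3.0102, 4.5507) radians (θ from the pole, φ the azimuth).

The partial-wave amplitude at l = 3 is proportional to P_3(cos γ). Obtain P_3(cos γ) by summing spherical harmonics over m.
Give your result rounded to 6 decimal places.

-0.918632

Term-by-term m-sum for l=3 (normalisation 4π/7 = 1.795196):
  term(m=-3) = -0.00000 - 0.00001j   from Y*(Ω₁)=0.00649 - 0.00497j, Y(Ω₂)=0.00044 - 0.00083j
  term(m=-2) = -0.00074 - 0.00100j   from Y*(Ω₁)=-0.05858 - 0.04107j, Y(Ω₂)=0.01649 + 0.00553j
  term(m=-1) = -0.04688 - 0.02366j   from Y*(Ω₁)=-0.09537 + 0.30218j, Y(Ω₂)=-0.02668 + 0.16357j
  term(m=+0) = -0.41647 + 0.00000j   from Y*(Ω₁)=0.58809 + 0.00000j, Y(Ω₂)=-0.70817 + 0.00000j
  term(m=+1) = -0.04688 + 0.02366j   from Y*(Ω₁)=0.09537 + 0.30218j, Y(Ω₂)=0.02668 + 0.16357j
  term(m=+2) = -0.00074 + 0.00100j   from Y*(Ω₁)=-0.05858 + 0.04107j, Y(Ω₂)=0.01649 - 0.00553j
  term(m=+3) = -0.00000 + 0.00001j   from Y*(Ω₁)=-0.00649 - 0.00497j, Y(Ω₂)=-0.00044 - 0.00083j
Accumulated sum -0.51172 + 0.00000j; after 4π/(2l+1) scaling, -0.91863 + 0.00000j ⇒ P_3 = -0.918632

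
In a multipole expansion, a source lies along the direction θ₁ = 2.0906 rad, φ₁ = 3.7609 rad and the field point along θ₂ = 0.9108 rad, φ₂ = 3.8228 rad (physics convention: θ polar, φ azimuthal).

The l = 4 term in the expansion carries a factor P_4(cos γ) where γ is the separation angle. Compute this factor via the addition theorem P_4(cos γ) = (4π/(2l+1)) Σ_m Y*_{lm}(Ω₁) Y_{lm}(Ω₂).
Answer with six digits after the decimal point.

-0.074891

Expand P_4 via completeness: Σ_{m} conj(Y_{4,m}) at Ω₁ times Y_{4,m} at Ω₂ —
  m=-4: -0.19770 + 0.15482j × -0.15761 - 0.06977j = 0.04196 - 0.01061j  (running Σ = 0.04196 - 0.01061j)
  m=-3: -0.11511 + 0.38983j × 0.17231 + 0.33685j = -0.15115 + 0.02840j  (running Σ = -0.10919 + 0.01779j)
  m=-2: 0.05975 + 0.17319j × 0.07046 - 0.33322j = 0.06192 - 0.00771j  (running Σ = -0.04727 + 0.01008j)
  m=-1: -0.21140 - 0.15070j × 0.06562 - 0.05319j = -0.02189 + 0.00136j  (running Σ = -0.06915 + 0.01144j)
  m=0: -0.24025 + 0.00000j × -0.35242 + 0.00000j = 0.08467 + 0.00000j  (running Σ = 0.01552 + 0.01144j)
  m=1: 0.21140 - 0.15070j × -0.06562 - 0.05319j = -0.02189 - 0.00136j  (running Σ = -0.00637 + 0.01008j)
  m=2: 0.05975 - 0.17319j × 0.07046 + 0.33322j = 0.06192 + 0.00771j  (running Σ = 0.05555 + 0.01779j)
  m=3: 0.11511 + 0.38983j × -0.17231 + 0.33685j = -0.15115 - 0.02840j  (running Σ = -0.09560 - 0.01061j)
  m=4: -0.19770 - 0.15482j × -0.15761 + 0.06977j = 0.04196 + 0.01061j  (running Σ = -0.05364 - 0.00000j)
Total Σ_m = -0.05364 - 0.00000j. Multiply by 1.396263: -0.07489 - 0.00000j. P_4(cos γ) = -0.074891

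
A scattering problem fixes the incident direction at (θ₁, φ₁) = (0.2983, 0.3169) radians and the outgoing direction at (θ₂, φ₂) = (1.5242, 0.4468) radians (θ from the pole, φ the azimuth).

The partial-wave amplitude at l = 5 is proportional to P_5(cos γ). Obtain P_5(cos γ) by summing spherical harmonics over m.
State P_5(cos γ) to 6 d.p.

0.332029

Term-by-term m-sum for l=5 (normalisation 4π/11 = 1.142397):
  m=-5: -0.00001 + 0.00102j × -0.28419 - 0.36377j = 0.00037 - 0.00028j  (running Σ = 0.00037 - 0.00028j)
  m=-4: 0.00312 + 0.00999j × -0.01462 - 0.06648j = 0.00062 - 0.00035j  (running Σ = 0.00099 - 0.00064j)
  m=-3: 0.03686 + 0.05162j × -0.07721 + 0.32915j = -0.01984 + 0.00815j  (running Σ = -0.01884 + 0.00751j)
  m=-2: 0.19628 + 0.14425j × -0.04904 + 0.06099j = -0.01842 + 0.00490j  (running Σ = -0.03727 + 0.01241j)
  m=-1: 0.51324 + 0.16832j × 0.27979 - 0.13405j = 0.16616 - 0.02171j  (running Σ = 0.12890 - 0.00930j)
  m=0: 0.40612 + 0.00000j × 0.08089 + 0.00000j = 0.03285 + 0.00000j  (running Σ = 0.16175 - 0.00930j)
  m=1: -0.51324 + 0.16832j × -0.27979 - 0.13405j = 0.16616 + 0.02171j  (running Σ = 0.32791 + 0.01241j)
  m=2: 0.19628 - 0.14425j × -0.04904 - 0.06099j = -0.01842 - 0.00490j  (running Σ = 0.30949 + 0.00751j)
  m=3: -0.03686 + 0.05162j × 0.07721 + 0.32915j = -0.01984 - 0.00815j  (running Σ = 0.28965 - 0.00064j)
  m=4: 0.00312 - 0.00999j × -0.01462 + 0.06648j = 0.00062 + 0.00035j  (running Σ = 0.29027 - 0.00028j)
  m=5: 0.00001 + 0.00102j × 0.28419 - 0.36377j = 0.00037 + 0.00028j  (running Σ = 0.29064 + 0.00000j)
Total Σ_m = 0.29064 + 0.00000j. Multiply by 1.142397: 0.33203 + 0.00000j. P_5(cos γ) = 0.332029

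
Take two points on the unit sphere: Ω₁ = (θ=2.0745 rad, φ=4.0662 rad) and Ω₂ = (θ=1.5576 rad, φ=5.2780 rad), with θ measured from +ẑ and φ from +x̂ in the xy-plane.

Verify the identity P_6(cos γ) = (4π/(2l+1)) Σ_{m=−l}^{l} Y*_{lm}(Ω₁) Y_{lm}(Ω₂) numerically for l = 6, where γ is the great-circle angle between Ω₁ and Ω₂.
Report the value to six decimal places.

0.131812

Summing Y*_{l m}(θ₁,φ₁)·Y_{l m}(θ₂,φ₂) over m ∈ [−6, 6]; prefactor 4π/(2·6+1) = 0.966644:
  m=-6: Y*=0.16164 - 0.14628j  Y=0.46757 - 0.12042j  product 0.05796 - 0.08786j
  m=-5: Y*=-0.03714 - 0.41453j  Y=0.00681 - 0.02100j  product -0.00896 - 0.00204j
  m=-4: Y*=-0.27847 - 0.17336j  Y=0.22704 + 0.27417j  product -0.01569 - 0.11571j
  m=-3: Y*=0.08619 - 0.03321j  Y=0.02556 - 0.00324j  product 0.00210 - 0.00113j
  m=-2: Y*=0.09629 - 0.33685j  Y=-0.13814 + 0.29376j  product 0.08565 + 0.07482j
  m=-1: Y*=-0.02077 - 0.02754j  Y=0.01455 + 0.02292j  product 0.00033 - 0.00088j
  m=+0: Y*=0.33603 + 0.00000j  Y=-0.31668 + 0.00000j  product -0.10642 + 0.00000j
  m=+1: Y*=0.02077 - 0.02754j  Y=-0.01455 + 0.02292j  product 0.00033 + 0.00088j
  m=+2: Y*=0.09629 + 0.33685j  Y=-0.13814 - 0.29376j  product 0.08565 - 0.07482j
  m=+3: Y*=-0.08619 - 0.03321j  Y=-0.02556 - 0.00324j  product 0.00210 + 0.00113j
  m=+4: Y*=-0.27847 + 0.17336j  Y=0.22704 - 0.27417j  product -0.01569 + 0.11571j
  m=+5: Y*=0.03714 - 0.41453j  Y=-0.00681 - 0.02100j  product -0.00896 + 0.00204j
  m=+6: Y*=0.16164 + 0.14628j  Y=0.46757 + 0.12042j  product 0.05796 + 0.08786j
Σ over m = 0.13636 + 0.00000j; ×(4π/13) → 0.13181 + 0.00000j. Real part: 0.131812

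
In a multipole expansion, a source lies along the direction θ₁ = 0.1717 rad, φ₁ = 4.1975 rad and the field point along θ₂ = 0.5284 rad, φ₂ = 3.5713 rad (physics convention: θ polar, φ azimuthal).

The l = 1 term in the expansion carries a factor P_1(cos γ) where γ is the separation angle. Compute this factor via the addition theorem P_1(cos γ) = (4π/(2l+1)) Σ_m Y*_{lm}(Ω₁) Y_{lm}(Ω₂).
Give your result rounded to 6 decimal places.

Expand P_1 via completeness: Σ_{m} conj(Y_{1,m}) at Ω₁ times Y_{1,m} at Ω₂ —
  [-1]  conj(Y_{1,-1})(Ω₁) = (-0.029069, -0.051377) ; Y_{1,-1}(Ω₂) = (-0.158346, 0.072565) ; Δ = (0.008331, 0.006026)
  [+0]  conj(Y_{1,0})(Ω₁) = (0.481418, -0.000000) ; Y_{1,0}(Ω₂) = (0.421964, 0.000000) ; Δ = (0.203141, 0.000000)
  [+1]  conj(Y_{1,1})(Ω₁) = (0.029069, -0.051377) ; Y_{1,1}(Ω₂) = (0.158346, 0.072565) ; Δ = (0.008331, -0.006026)
Accumulated sum (0.219803, 0.000000); after 4π/(2l+1) scaling, (0.920710, 0.000000) ⇒ P_1 = 0.920710

0.920710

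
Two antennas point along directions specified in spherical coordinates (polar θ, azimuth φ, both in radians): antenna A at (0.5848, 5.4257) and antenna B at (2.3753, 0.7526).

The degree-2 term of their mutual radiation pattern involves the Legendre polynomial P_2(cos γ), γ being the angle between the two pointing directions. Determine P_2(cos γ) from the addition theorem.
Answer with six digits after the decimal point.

Expand P_2 via completeness: Σ_{m} conj(Y_{2,m}) at Ω₁ times Y_{2,m} at Ω₂ —
  m=-2: Y*=-0.016912-0.116492i  Y=+0.012176-0.185359i  product -0.021799+0.001716i
  m=-1: Y*=+0.232685-0.268906i  Y=-0.281741+0.263841i  product +0.005391+0.137154i
  m=+0: Y*=+0.342446-0.000000i  Y=+0.175769+0.000000i  product +0.060191+0.000000i
  m=+1: Y*=-0.232685-0.268906i  Y=+0.281741+0.263841i  product +0.005391-0.137154i
  m=+2: Y*=-0.016912+0.116492i  Y=+0.012176+0.185359i  product -0.021799-0.001716i
Total Σ_m = +0.027376-0.000000i. Multiply by 2.513274: +0.068804-0.000000i. P_2(cos γ) = 0.068804

0.068804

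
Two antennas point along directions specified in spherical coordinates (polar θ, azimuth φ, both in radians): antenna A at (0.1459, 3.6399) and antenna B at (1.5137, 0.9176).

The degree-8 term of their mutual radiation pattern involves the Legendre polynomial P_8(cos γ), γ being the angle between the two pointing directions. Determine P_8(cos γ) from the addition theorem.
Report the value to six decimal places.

Term-by-term m-sum for l=8 (normalisation 4π/17 = 0.739198):
  term(m=-8) = (-0.000000, 0.000000)   from Y*(Ω₁)=(-0.000000, -0.000000), Y(Ω₂)=(0.249771, -0.443214)
  term(m=-7) = (0.000000, 0.000000)   from Y*(Ω₁)=(0.000003, 0.000001), Y(Ω₂)=(0.115179, -0.016233)
  term(m=-6) = (0.000014, 0.000010)   from Y*(Ω₁)=(-0.000048, 0.000007), Y(Ω₂)=(-0.252651, -0.248733)
  term(m=-5) = (-0.000042, -0.000072)   from Y*(Ω₁)=(0.000486, -0.000369), Y(Ω₂)=(0.016852, -0.134780)
  term(m=-4) = (-0.000187, -0.001750)   from Y*(Ω₁)=(-0.002344, 0.005215), Y(Ω₂)=(-0.265816, 0.155320)
  term(m=-3) = (-0.001764, 0.005451)   from Y*(Ω₁)=(-0.003003, -0.039502), Y(Ω₂)=(-0.133831, -0.054823)
  term(m=-2) = (-0.037213, 0.041398)   from Y*(Ω₁)=(0.105186, 0.162604), Y(Ω₂)=(0.075116, 0.277446)
  term(m=-1) = (0.080129, -0.035716)   from Y*(Ω₁)=(-0.519670, -0.282756), Y(Ω₂)=(-0.090118, 0.117761)
  term(m=+0) = (0.213318, 0.000000)   from Y*(Ω₁)=(0.758015, -0.000000), Y(Ω₂)=(0.281417, 0.000000)
  term(m=+1) = (0.080129, 0.035716)   from Y*(Ω₁)=(0.519670, -0.282756), Y(Ω₂)=(0.090118, 0.117761)
  term(m=+2) = (-0.037213, -0.041398)   from Y*(Ω₁)=(0.105186, -0.162604), Y(Ω₂)=(0.075116, -0.277446)
  term(m=+3) = (-0.001764, -0.005451)   from Y*(Ω₁)=(0.003003, -0.039502), Y(Ω₂)=(0.133831, -0.054823)
  term(m=+4) = (-0.000187, 0.001750)   from Y*(Ω₁)=(-0.002344, -0.005215), Y(Ω₂)=(-0.265816, -0.155320)
  term(m=+5) = (-0.000042, 0.000072)   from Y*(Ω₁)=(-0.000486, -0.000369), Y(Ω₂)=(-0.016852, -0.134780)
  term(m=+6) = (0.000014, -0.000010)   from Y*(Ω₁)=(-0.000048, -0.000007), Y(Ω₂)=(-0.252651, 0.248733)
  term(m=+7) = (0.000000, -0.000000)   from Y*(Ω₁)=(-0.000003, 0.000001), Y(Ω₂)=(-0.115179, -0.016233)
  term(m=+8) = (-0.000000, -0.000000)   from Y*(Ω₁)=(-0.000000, 0.000000), Y(Ω₂)=(0.249771, 0.443214)
Σ over m = (0.295196, 0.000000); ×(4π/17) → (0.218208, 0.000000). Real part: 0.218208

0.218208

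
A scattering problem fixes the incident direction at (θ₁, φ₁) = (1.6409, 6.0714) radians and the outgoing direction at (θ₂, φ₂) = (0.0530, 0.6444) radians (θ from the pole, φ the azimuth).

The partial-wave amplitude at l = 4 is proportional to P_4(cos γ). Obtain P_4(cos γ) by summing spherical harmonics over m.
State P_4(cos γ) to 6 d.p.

Expand P_4 via completeness: Σ_{m} conj(Y_{4,m}) at Ω₁ times Y_{4,m} at Ω₂ —
  m=-4: (0.290145, -0.328384) × (-0.000003, -0.000002) = (-0.000001, 0.000000)  (running Σ = (-0.000001, 0.000000))
  m=-3: (-0.070047, 0.051649) × (-0.000066, -0.000174) = (0.000014, 0.000009)  (running Σ = (0.000012, 0.000009))
  m=-2: (-0.293042, 0.132121) × (0.001562, -0.005393) = (0.000255, 0.001787)  (running Σ = (0.000267, 0.001796))
  m=-1: (0.095844, -0.020607) × (0.079638, -0.059841) = (0.006400, -0.007377)  (running Σ = (0.006666, -0.005581))
  m=0: (0.301875, -0.000000) × (0.834439, 0.000000) = (0.251896, 0.000000)  (running Σ = (0.258562, -0.005581))
  m=1: (-0.095844, -0.020607) × (-0.079638, -0.059841) = (0.006400, 0.007377)  (running Σ = (0.264962, 0.001796))
  m=2: (-0.293042, -0.132121) × (0.001562, 0.005393) = (0.000255, -0.001787)  (running Σ = (0.265217, 0.000009))
  m=3: (0.070047, 0.051649) × (0.000066, -0.000174) = (0.000014, -0.000009)  (running Σ = (0.265230, 0.000000))
  m=4: (0.290145, 0.328384) × (-0.000003, 0.000002) = (-0.000001, -0.000000)  (running Σ = (0.265229, 0.000000))
Accumulated sum (0.265229, 0.000000); after 4π/(2l+1) scaling, (0.370329, 0.000000) ⇒ P_4 = 0.370329

0.370329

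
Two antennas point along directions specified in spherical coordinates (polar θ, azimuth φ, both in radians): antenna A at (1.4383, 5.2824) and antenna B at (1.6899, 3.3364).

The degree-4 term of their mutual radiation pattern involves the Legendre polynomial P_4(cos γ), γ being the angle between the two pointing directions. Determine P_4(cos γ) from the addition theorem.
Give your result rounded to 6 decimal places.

-0.068423

Addition theorem: P_4(cos γ) = (4π/9) Σ_m Y*_{lm}(Ω₁) Y_{lm}(Ω₂), m = −4…4:
  m=-4: Y*=-0.278233+0.324197i  Y=+0.306015-0.302262i  product +0.012849+0.183308i
  m=-3: Y*=-0.159489-0.022351i  Y=+0.121425-0.080323i  product -0.021161+0.010097i
  m=-2: Y*=+0.120483+0.262170i  Y=-0.274932+0.112888i  product -0.062720-0.058478i
  m=-1: Y*=-0.096210+0.150098i  Y=-0.158866+0.031346i  product +0.010580-0.026861i
  m=+0: Y*=+0.263097-0.000000i  Y=+0.273288+0.000000i  product +0.071901+0.000000i
  m=+1: Y*=+0.096210+0.150098i  Y=+0.158866+0.031346i  product +0.010580+0.026861i
  m=+2: Y*=+0.120483-0.262170i  Y=-0.274932-0.112888i  product -0.062720+0.058478i
  m=+3: Y*=+0.159489-0.022351i  Y=-0.121425-0.080323i  product -0.021161-0.010097i
  m=+4: Y*=-0.278233-0.324197i  Y=+0.306015+0.302262i  product +0.012849-0.183308i
Total Σ_m = -0.049004+0.000000i. Multiply by 1.396263: -0.068423+0.000000i. P_4(cos γ) = -0.068423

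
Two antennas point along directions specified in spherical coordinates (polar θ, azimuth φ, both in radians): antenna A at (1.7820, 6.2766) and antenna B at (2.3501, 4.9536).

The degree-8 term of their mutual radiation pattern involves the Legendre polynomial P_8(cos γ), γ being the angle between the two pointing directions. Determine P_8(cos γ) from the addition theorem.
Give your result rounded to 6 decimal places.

Expand P_8 via completeness: Σ_{m} conj(Y_{8,m}) at Ω₁ times Y_{8,m} at Ω₂ —
  term(m=-8) = (-0.005825, -0.013345)   from Y*(Ω₁)=(0.430024, -0.022676), Y(Ω₂)=(-0.011877, -0.031659)
  term(m=-7) = (-0.048685, 0.008046)   from Y*(Ω₁)=(-0.368910, 0.017018), Y(Ω₂)=(0.132693, -0.015688)
  term(m=-6) = (0.002942, -0.034929)   from Y*(Ω₁)=(-0.112009, 0.004428), Y(Ω₂)=(-0.038529, 0.310315)
  term(m=-5) = (-0.154781, -0.053330)   from Y*(Ω₁)=(0.356426, -0.011740), Y(Ω₂)=(-0.428863, -0.163751)
  term(m=-4) = (-0.001007, 0.001539)   from Y*(Ω₁)=(-0.005285, 0.000139), Y(Ω₂)=(0.198125, -0.285931)
  term(m=-3) = (0.016220, 0.017643)   from Y*(Ω₁)=(-0.330759, 0.006535), Y(Ω₂)=(-0.047965, -0.054289)
  term(m=-2) = (0.019425, -0.010501)   from Y*(Ω₁)=(0.057421, -0.000756), Y(Ω₂)=(0.340646, -0.178394)
  term(m=-1) = (0.008606, 0.034017)   from Y*(Ω₁)=(0.315340, -0.002077), Y(Ω₂)=(0.026580, 0.108050)
  term(m=+0) = (-0.025631, -0.000000)   from Y*(Ω₁)=(-0.072558, -0.000000), Y(Ω₂)=(0.353243, 0.000000)
  term(m=+1) = (0.008606, -0.034017)   from Y*(Ω₁)=(-0.315340, -0.002077), Y(Ω₂)=(-0.026580, 0.108050)
  term(m=+2) = (0.019425, 0.010501)   from Y*(Ω₁)=(0.057421, 0.000756), Y(Ω₂)=(0.340646, 0.178394)
  term(m=+3) = (0.016220, -0.017643)   from Y*(Ω₁)=(0.330759, 0.006535), Y(Ω₂)=(0.047965, -0.054289)
  term(m=+4) = (-0.001007, -0.001539)   from Y*(Ω₁)=(-0.005285, -0.000139), Y(Ω₂)=(0.198125, 0.285931)
  term(m=+5) = (-0.154781, 0.053330)   from Y*(Ω₁)=(-0.356426, -0.011740), Y(Ω₂)=(0.428863, -0.163751)
  term(m=+6) = (0.002942, 0.034929)   from Y*(Ω₁)=(-0.112009, -0.004428), Y(Ω₂)=(-0.038529, -0.310315)
  term(m=+7) = (-0.048685, -0.008046)   from Y*(Ω₁)=(0.368910, 0.017018), Y(Ω₂)=(-0.132693, -0.015688)
  term(m=+8) = (-0.005825, 0.013345)   from Y*(Ω₁)=(0.430024, 0.022676), Y(Ω₂)=(-0.011877, 0.031659)
Accumulated sum (-0.351841, -0.000000); after 4π/(2l+1) scaling, (-0.260080, -0.000000) ⇒ P_8 = -0.260080

-0.260080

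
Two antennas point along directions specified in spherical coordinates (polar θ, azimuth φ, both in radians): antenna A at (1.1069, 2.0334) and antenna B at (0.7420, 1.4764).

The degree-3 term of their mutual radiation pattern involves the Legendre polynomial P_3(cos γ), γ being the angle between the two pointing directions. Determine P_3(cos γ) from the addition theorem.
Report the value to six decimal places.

Summing Y*_{l m}(θ₁,φ₁)·Y_{l m}(θ₂,φ₂) over m ∈ [−3, 3]; prefactor 4π/(2·3+1) = 1.795196:
  m=-3: 0.29345 - 0.05430j × -0.03598 + 0.12362j = -0.00384 + 0.03823j  (running Σ = -0.00384 + 0.03823j)
  m=-2: -0.22005 - 0.29212j × -0.33790 - 0.06456j = 0.05549 + 0.11291j  (running Σ = 0.05165 + 0.15114j)
  m=-1: -0.00013 + 0.00026j × 0.03534 - 0.37325j = 0.00009 + 0.00006j  (running Σ = 0.05174 + 0.15120j)
  m=0: -0.33378 + 0.00000j × -0.07792 + 0.00000j = 0.02601 + 0.00000j  (running Σ = 0.07775 + 0.15120j)
  m=1: 0.00013 + 0.00026j × -0.03534 - 0.37325j = 0.00009 - 0.00006j  (running Σ = 0.07784 + 0.15114j)
  m=2: -0.22005 + 0.29212j × -0.33790 + 0.06456j = 0.05549 - 0.11291j  (running Σ = 0.13334 + 0.03823j)
  m=3: -0.29345 - 0.05430j × 0.03598 + 0.12362j = -0.00384 - 0.03823j  (running Σ = 0.12949 + 0.00000j)
Accumulated sum 0.12949 + 0.00000j; after 4π/(2l+1) scaling, 0.23246 + 0.00000j ⇒ P_3 = 0.232463

0.232463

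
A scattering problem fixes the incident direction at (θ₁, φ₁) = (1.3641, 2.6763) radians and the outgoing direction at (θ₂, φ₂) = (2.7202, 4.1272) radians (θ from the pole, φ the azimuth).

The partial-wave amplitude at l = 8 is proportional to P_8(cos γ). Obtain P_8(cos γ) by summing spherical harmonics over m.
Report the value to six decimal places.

0.101931

Expand P_8 via completeness: Σ_{m} conj(Y_{8,m}) at Ω₁ times Y_{8,m} at Ω₂ —
  m=-8: -0.36279 + 0.23807j × -0.00001 - 0.00040j = 0.00010 + 0.00014j  (running Σ = 0.00010 + 0.00014j)
  m=-7: 0.36154 - 0.04193j × 0.00294 - 0.00208j = 0.00098 - 0.00088j  (running Σ = 0.00108 - 0.00073j)
  m=-6: 0.11444 + 0.04175j × 0.01889 + 0.00732j = 0.00186 + 0.00163j  (running Σ = 0.00293 + 0.00089j)
  m=-5: -0.24338 - 0.25830j × 0.01725 + 0.07876j = 0.01614 - 0.02363j  (running Σ = 0.01908 - 0.02273j)
  m=-4: -0.00180 - 0.00602j × -0.16097 + 0.16601j = 0.00129 + 0.00067j  (running Σ = 0.02037 - 0.02206j)
  m=-3: -0.05773 + 0.32669j × -0.44994 - 0.08409j = 0.05345 - 0.14214j  (running Σ = 0.07382 - 0.16420j)
  m=-2: 0.02712 - 0.03640j × -0.20804 - 0.49149j = -0.02353 - 0.00575j  (running Σ = 0.05028 - 0.16995j)
  m=-1: 0.28383 - 0.14250j × 0.06892 - 0.10402j = 0.00474 - 0.03934j  (running Σ = 0.05502 - 0.20930j)
  m=0: -0.06045 + 0.00000j × -0.46062 + 0.00000j = 0.02785 + 0.00000j  (running Σ = 0.08287 - 0.20930j)
  m=1: -0.28383 - 0.14250j × -0.06892 - 0.10402j = 0.00474 + 0.03934j  (running Σ = 0.08761 - 0.16995j)
  m=2: 0.02712 + 0.03640j × -0.20804 + 0.49149j = -0.02353 + 0.00575j  (running Σ = 0.06408 - 0.16420j)
  m=3: 0.05773 + 0.32669j × 0.44994 - 0.08409j = 0.05345 + 0.14214j  (running Σ = 0.11753 - 0.02206j)
  m=4: -0.00180 + 0.00602j × -0.16097 - 0.16601j = 0.00129 - 0.00067j  (running Σ = 0.11882 - 0.02273j)
  m=5: 0.24338 - 0.25830j × -0.01725 + 0.07876j = 0.01614 + 0.02363j  (running Σ = 0.13496 + 0.00089j)
  m=6: 0.11444 - 0.04175j × 0.01889 - 0.00732j = 0.00186 - 0.00163j  (running Σ = 0.13682 - 0.00073j)
  m=7: -0.36154 - 0.04193j × -0.00294 - 0.00208j = 0.00098 + 0.00088j  (running Σ = 0.13779 + 0.00014j)
  m=8: -0.36279 - 0.23807j × -0.00001 + 0.00040j = 0.00010 - 0.00014j  (running Σ = 0.13789 - 0.00000j)
Accumulated sum 0.13789 - 0.00000j; after 4π/(2l+1) scaling, 0.10193 - 0.00000j ⇒ P_8 = 0.101931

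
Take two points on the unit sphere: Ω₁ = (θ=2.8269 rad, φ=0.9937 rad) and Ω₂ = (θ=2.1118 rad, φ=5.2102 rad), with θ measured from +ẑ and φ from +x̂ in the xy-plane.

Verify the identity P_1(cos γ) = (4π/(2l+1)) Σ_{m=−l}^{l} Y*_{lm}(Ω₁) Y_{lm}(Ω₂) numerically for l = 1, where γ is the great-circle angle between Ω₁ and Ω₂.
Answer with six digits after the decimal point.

0.363462

Addition theorem: P_1(cos γ) = (4π/3) Σ_m Y*_{lm}(Ω₁) Y_{lm}(Ω₂), m = −1…1:
  m=-1: Y*=(0.058345, 0.089620)  Y=(0.141415, 0.260211)  product (-0.015069, 0.027856)
  m=+0: Y*=(-0.464608, -0.000000)  Y=(-0.251629, 0.000000)  product (0.116909, 0.000000)
  m=+1: Y*=(-0.058345, 0.089620)  Y=(-0.141415, 0.260211)  product (-0.015069, -0.027856)
Total Σ_m = (0.086770, 0.000000). Multiply by 4.188790: (0.363462, 0.000000). P_1(cos γ) = 0.363462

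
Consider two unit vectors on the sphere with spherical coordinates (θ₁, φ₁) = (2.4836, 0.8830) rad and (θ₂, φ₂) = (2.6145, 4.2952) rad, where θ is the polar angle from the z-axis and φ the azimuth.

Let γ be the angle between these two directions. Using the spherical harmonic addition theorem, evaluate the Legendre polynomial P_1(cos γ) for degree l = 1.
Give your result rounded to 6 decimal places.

Summing Y*_{l m}(θ₁,φ₁)·Y_{l m}(θ₂,φ₂) over m ∈ [−1, 1]; prefactor 4π/(2·1+1) = 4.188790:
  m=-1: Y*=(0.134128, 0.163245)  Y=(-0.070419, 0.158886)  product (-0.035382, 0.009816)
  m=+0: Y*=(-0.386593, -0.000000)  Y=(-0.422286, 0.000000)  product (0.163253, 0.000000)
  m=+1: Y*=(-0.134128, 0.163245)  Y=(0.070419, 0.158886)  product (-0.035382, -0.009816)
Σ over m = (0.092488, 0.000000); ×(4π/3) → (0.387412, 0.000000). Real part: 0.387412

0.387412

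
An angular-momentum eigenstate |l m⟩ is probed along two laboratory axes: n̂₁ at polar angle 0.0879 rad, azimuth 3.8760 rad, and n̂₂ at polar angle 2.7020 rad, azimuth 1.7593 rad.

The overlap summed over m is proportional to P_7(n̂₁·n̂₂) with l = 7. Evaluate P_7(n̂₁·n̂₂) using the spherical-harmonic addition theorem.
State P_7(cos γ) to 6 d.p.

0.265872

Term-by-term m-sum for l=7 (normalisation 4π/15 = 0.837758):
  [-7]  conj(Y_{7,-7})(Ω₁) = -0.000000+0.000000i ; Y_{7,-7}(Ω₂) = +0.001224+0.000314i ; Δ = -0.000000+0.000000i
  [-6]  conj(Y_{7,-6})(Ω₁) = -0.000000-0.000001i ; Y_{7,-6}(Ω₂) = +0.004282-0.009101i ; Δ = -0.000000-0.000000i
  [-5]  conj(Y_{7,-5})(Ω₁) = +0.000020+0.000012i ; Y_{7,-5}(Ω₂) = -0.039970-0.029038i ; Δ = -0.000000-0.000001i
  [-4]  conj(Y_{7,-4})(Ω₁) = -0.000421+0.000087i ; Y_{7,-4}(Ω₂) = -0.121400+0.114009i ; Δ = +0.000041-0.000059i
  [-3]  conj(Y_{7,-3})(Ω₁) = +0.003465-0.004728i ; Y_{7,-3}(Ω₂) = +0.204912+0.322873i ; Δ = +0.002236+0.000150i
  [-2]  conj(Y_{7,-2})(Ω₁) = +0.005705+0.055743i ; Y_{7,-2}(Ω₂) = +0.496262-0.196493i ; Δ = +0.013784+0.026542i
  [-1]  conj(Y_{7,-1})(Ω₁) = -0.252701-0.228160i ; Y_{7,-1}(Ω₂) = -0.046813-0.245390i ; Δ = -0.044158+0.072691i
  [+0]  conj(Y_{7,0})(Ω₁) = +0.977489-0.000000i ; Y_{7,0}(Ω₂) = +0.382159+0.000000i ; Δ = +0.373556+0.000000i
  [+1]  conj(Y_{7,1})(Ω₁) = +0.252701-0.228160i ; Y_{7,1}(Ω₂) = +0.046813-0.245390i ; Δ = -0.044158-0.072691i
  [+2]  conj(Y_{7,2})(Ω₁) = +0.005705-0.055743i ; Y_{7,2}(Ω₂) = +0.496262+0.196493i ; Δ = +0.013784-0.026542i
  [+3]  conj(Y_{7,3})(Ω₁) = -0.003465-0.004728i ; Y_{7,3}(Ω₂) = -0.204912+0.322873i ; Δ = +0.002236-0.000150i
  [+4]  conj(Y_{7,4})(Ω₁) = -0.000421-0.000087i ; Y_{7,4}(Ω₂) = -0.121400-0.114009i ; Δ = +0.000041+0.000059i
  [+5]  conj(Y_{7,5})(Ω₁) = -0.000020+0.000012i ; Y_{7,5}(Ω₂) = +0.039970-0.029038i ; Δ = -0.000000+0.000001i
  [+6]  conj(Y_{7,6})(Ω₁) = -0.000000+0.000001i ; Y_{7,6}(Ω₂) = +0.004282+0.009101i ; Δ = -0.000000+0.000000i
  [+7]  conj(Y_{7,7})(Ω₁) = +0.000000+0.000000i ; Y_{7,7}(Ω₂) = -0.001224+0.000314i ; Δ = -0.000000-0.000000i
Accumulated sum +0.317362+0.000000i; after 4π/(2l+1) scaling, +0.265872+0.000000i ⇒ P_7 = 0.265872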